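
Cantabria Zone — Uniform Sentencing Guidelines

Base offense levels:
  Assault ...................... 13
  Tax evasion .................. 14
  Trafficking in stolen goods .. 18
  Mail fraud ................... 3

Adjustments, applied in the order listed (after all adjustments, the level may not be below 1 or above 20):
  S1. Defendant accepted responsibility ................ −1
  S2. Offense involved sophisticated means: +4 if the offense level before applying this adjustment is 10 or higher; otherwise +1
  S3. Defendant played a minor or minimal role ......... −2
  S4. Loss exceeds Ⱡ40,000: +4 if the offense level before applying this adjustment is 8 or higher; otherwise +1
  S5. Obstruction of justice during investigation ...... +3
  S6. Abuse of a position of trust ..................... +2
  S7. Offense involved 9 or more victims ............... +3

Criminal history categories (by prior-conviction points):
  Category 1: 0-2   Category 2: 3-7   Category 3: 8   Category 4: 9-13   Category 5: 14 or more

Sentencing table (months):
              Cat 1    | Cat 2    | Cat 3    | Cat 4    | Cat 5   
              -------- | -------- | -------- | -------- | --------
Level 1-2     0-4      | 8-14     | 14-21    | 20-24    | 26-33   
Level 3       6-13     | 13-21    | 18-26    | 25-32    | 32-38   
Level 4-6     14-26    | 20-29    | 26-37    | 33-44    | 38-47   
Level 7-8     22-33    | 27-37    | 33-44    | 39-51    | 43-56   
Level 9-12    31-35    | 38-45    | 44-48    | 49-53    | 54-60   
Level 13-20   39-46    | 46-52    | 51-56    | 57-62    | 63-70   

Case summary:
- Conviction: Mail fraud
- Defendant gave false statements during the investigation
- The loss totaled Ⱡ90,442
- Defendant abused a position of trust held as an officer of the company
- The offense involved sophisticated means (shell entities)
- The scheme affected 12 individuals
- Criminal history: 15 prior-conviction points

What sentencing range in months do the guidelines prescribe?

63-70 months

Base offense level for mail fraud: 3.
S2 applies (level before this adjustment is 3 < 10, so +1): 3 + 1 = 4.
S4 applies (level before this adjustment is 4 < 8, so +1): 4 + 1 = 5.
S5 applies: 5 + 3 = 8.
S6 applies: 8 + 2 = 10.
S7 applies: 10 + 3 = 13.
Final offense level: 13.
Criminal history: 15 prior points → Category 5 (14+).
Level 13 falls in the 13-20 band.
Grid: Level 13-20 × Category 5 = 63-70 months.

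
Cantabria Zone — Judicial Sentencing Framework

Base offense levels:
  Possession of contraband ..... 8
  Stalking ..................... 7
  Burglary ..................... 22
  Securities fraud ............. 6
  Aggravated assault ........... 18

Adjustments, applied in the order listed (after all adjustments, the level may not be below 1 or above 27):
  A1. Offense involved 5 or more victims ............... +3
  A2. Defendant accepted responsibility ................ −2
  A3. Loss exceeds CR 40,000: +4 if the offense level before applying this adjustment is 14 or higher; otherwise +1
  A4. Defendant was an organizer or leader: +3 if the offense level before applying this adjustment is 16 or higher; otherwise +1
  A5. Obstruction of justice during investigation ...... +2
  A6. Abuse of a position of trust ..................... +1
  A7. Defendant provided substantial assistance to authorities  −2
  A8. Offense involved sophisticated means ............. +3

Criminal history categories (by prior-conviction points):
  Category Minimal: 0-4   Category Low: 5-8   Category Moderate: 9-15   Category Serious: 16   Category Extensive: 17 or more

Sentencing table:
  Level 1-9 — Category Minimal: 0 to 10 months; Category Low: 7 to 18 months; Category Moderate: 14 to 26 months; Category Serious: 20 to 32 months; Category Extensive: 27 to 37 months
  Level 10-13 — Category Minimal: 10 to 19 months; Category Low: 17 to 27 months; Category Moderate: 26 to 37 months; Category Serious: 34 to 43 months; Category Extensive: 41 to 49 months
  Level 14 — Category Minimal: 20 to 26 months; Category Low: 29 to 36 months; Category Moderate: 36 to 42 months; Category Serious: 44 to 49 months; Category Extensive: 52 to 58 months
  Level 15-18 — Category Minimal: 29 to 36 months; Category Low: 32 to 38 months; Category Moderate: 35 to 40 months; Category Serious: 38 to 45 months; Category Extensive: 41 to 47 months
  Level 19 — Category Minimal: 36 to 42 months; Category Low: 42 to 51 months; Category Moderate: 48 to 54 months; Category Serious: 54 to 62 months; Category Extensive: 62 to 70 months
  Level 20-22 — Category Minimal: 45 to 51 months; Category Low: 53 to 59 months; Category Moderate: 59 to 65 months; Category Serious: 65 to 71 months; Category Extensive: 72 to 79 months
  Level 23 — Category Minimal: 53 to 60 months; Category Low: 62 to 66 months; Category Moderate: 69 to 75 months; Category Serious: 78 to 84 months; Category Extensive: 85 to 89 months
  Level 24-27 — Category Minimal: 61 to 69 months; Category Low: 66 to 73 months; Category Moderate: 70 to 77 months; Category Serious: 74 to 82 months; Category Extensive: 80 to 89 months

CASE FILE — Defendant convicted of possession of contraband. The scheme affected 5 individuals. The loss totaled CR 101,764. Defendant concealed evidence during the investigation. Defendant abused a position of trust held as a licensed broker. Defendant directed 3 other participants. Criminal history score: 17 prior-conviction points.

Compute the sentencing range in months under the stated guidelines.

41-47 months

Base offense level for possession of contraband: 8.
A1 applies: 8 + 3 = 11.
A2 does not apply.
A3 applies (level before this adjustment is 11 < 14, so +1): 11 + 1 = 12.
A4 applies (level before this adjustment is 12 < 16, so +1): 12 + 1 = 13.
A5 applies: 13 + 2 = 15.
A6 applies: 15 + 1 = 16.
A7 does not apply.
Final offense level: 16.
Criminal history: 17 prior points → Category Extensive (17+).
Level 16 falls in the 15-18 band.
Grid: Level 15-18 × Category Extensive = 41-47 months.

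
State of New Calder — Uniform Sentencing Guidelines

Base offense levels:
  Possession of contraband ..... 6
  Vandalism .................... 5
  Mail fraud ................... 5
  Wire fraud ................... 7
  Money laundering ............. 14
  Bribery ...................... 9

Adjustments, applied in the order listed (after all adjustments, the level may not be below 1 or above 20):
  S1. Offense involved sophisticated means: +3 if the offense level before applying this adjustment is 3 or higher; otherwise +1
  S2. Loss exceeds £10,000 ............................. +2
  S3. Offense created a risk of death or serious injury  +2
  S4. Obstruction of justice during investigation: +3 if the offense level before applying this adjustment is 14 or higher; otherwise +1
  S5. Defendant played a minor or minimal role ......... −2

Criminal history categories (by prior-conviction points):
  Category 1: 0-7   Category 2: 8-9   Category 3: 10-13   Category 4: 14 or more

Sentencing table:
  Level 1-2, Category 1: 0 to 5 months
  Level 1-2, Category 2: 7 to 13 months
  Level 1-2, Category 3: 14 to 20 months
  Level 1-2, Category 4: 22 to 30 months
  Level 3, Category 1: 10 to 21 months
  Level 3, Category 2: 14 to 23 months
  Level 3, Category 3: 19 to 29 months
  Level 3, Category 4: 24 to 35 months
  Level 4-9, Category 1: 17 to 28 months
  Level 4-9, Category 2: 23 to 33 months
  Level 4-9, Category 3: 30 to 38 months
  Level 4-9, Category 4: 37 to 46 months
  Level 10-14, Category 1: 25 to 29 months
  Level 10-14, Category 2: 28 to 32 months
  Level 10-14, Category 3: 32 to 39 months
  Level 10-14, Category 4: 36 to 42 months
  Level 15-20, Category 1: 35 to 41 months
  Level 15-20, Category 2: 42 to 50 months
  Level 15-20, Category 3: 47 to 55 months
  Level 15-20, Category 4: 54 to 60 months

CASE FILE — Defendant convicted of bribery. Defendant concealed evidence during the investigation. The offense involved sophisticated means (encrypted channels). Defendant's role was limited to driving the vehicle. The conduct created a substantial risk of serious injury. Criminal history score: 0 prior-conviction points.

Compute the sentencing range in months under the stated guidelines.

Base offense level for bribery: 9.
S1 applies (level before this adjustment is 9 ≥ 3, so +3): 9 + 3 = 12.
S3 applies: 12 + 2 = 14.
S4 applies (level before this adjustment is 14 ≥ 14, so +3): 14 + 3 = 17.
S5 applies: 17 − 2 = 15.
Final offense level: 15.
Criminal history: 0 prior points → Category 1 (0-7).
Level 15 falls in the 15-20 band.
Grid: Level 15-20 × Category 1 = 35-41 months.

35-41 months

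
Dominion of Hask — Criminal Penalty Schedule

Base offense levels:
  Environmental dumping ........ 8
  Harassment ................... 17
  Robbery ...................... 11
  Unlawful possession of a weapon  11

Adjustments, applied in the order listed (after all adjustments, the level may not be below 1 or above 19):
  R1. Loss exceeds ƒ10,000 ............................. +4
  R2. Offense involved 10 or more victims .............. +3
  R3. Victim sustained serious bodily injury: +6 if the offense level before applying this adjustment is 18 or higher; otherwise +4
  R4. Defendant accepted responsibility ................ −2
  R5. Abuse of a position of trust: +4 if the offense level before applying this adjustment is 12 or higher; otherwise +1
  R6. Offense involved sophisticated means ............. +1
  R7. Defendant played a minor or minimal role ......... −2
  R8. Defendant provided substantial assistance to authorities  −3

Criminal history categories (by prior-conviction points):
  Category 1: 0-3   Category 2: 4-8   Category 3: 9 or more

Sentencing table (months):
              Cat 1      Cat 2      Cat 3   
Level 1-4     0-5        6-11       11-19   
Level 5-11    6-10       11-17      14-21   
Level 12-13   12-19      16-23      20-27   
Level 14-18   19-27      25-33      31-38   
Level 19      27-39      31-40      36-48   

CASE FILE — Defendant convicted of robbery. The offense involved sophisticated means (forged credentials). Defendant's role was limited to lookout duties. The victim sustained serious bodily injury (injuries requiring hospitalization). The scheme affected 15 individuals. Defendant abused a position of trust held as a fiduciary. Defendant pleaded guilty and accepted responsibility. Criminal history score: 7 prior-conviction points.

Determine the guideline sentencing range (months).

Base offense level for robbery: 11.
R2 applies: 11 + 3 = 14.
R3 applies (level before this adjustment is 14 < 18, so +4): 14 + 4 = 18.
R4 applies: 18 − 2 = 16.
R5 applies (level before this adjustment is 16 ≥ 12, so +4): 16 + 4 = 20.
R6 applies: 20 + 1 = 21.
R7 applies: 21 − 2 = 19.
Final offense level: 19.
Criminal history: 7 prior points → Category 2 (4-8).
Level 19 falls in the 19 band.
Grid: Level 19 × Category 2 = 31-40 months.

31-40 months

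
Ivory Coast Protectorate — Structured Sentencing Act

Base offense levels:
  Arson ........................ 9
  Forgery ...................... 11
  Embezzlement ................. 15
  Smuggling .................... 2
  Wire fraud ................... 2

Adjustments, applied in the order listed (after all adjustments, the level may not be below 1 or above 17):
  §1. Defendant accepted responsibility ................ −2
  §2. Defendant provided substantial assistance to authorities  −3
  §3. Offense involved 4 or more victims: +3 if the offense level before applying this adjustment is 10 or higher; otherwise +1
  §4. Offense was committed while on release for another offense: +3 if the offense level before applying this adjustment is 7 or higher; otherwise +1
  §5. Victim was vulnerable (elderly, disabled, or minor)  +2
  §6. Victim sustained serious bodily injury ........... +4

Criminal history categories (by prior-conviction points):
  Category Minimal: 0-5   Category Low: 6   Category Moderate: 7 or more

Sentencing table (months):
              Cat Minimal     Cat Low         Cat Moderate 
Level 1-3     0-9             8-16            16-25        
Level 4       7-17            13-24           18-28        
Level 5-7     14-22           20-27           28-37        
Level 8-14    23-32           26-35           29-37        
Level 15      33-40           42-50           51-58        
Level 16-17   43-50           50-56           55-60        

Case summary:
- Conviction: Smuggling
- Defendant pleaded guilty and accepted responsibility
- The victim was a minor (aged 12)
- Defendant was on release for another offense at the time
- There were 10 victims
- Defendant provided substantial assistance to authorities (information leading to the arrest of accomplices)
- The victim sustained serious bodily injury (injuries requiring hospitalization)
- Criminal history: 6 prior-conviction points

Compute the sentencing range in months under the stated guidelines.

Base offense level for smuggling: 2.
§1 applies: 2 − 2 = 0.
§2 applies: 0 − 3 = -3.
§3 applies (level before this adjustment is -3 < 10, so +1): -3 + 1 = -2.
§4 applies (level before this adjustment is -2 < 7, so +1): -2 + 1 = -1.
§5 applies: -1 + 2 = 1.
§6 applies: 1 + 4 = 5.
Final offense level: 5.
Criminal history: 6 prior points → Category Low (6).
Level 5 falls in the 5-7 band.
Grid: Level 5-7 × Category Low = 20-27 months.

20-27 months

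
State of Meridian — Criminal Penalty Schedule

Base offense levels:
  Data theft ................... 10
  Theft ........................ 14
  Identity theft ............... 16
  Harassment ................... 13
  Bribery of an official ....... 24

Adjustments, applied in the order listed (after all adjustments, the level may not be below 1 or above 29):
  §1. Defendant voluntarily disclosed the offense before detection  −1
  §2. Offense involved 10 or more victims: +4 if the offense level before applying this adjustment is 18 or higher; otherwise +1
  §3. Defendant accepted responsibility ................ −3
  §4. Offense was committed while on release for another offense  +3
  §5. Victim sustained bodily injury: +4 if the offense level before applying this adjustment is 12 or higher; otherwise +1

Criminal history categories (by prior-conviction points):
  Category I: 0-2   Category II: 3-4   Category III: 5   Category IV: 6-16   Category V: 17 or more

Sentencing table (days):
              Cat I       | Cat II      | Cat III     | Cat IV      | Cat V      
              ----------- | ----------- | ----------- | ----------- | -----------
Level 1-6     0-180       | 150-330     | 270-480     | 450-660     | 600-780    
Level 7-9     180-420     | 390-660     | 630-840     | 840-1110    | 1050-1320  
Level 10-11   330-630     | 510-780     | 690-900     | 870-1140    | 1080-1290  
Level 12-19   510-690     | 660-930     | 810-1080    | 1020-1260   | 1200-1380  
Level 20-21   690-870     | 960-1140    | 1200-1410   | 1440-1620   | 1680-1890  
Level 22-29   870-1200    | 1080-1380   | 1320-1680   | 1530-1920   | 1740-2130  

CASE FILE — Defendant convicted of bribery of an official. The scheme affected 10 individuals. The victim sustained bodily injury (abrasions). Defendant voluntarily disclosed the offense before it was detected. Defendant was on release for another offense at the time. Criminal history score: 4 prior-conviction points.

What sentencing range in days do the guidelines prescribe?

Base offense level for bribery of an official: 24.
§1 applies: 24 − 1 = 23.
§2 applies (level before this adjustment is 23 ≥ 18, so +4): 23 + 4 = 27.
§4 applies: 27 + 3 = 30.
§5 applies (level before this adjustment is 30 ≥ 12, so +4): 30 + 4 = 34.
Level 34 exceeds the maximum of 29; capped at 29.
Final offense level: 29.
Criminal history: 4 prior points → Category II (3-4).
Level 29 falls in the 22-29 band.
Grid: Level 22-29 × Category II = 1080-1380 days.

1080-1380 days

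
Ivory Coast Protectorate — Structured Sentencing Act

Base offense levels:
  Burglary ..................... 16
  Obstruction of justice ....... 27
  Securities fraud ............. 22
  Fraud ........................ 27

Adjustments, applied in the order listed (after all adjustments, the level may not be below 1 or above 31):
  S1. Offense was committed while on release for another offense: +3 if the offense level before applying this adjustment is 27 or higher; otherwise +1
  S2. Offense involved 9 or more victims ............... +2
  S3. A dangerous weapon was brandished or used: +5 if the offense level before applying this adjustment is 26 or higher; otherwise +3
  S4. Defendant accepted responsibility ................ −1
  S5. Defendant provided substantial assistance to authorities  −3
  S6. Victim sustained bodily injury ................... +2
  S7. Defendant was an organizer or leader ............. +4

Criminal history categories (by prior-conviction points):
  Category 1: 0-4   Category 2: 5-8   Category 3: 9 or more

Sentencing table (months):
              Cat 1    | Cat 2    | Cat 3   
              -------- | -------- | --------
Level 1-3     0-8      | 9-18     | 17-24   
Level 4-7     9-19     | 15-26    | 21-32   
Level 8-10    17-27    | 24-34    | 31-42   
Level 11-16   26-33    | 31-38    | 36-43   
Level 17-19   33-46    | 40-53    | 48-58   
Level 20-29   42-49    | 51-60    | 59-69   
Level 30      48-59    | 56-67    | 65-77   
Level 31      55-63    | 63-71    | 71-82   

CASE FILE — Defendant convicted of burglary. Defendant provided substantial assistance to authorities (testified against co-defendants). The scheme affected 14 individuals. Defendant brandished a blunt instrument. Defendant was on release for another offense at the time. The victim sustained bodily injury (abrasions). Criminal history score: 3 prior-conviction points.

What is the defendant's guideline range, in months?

Base offense level for burglary: 16.
S1 applies (level before this adjustment is 16 < 27, so +1): 16 + 1 = 17.
S2 applies: 17 + 2 = 19.
S3 applies (level before this adjustment is 19 < 26, so +3): 19 + 3 = 22.
S4 does not apply.
S5 applies: 22 − 3 = 19.
S6 applies: 19 + 2 = 21.
Final offense level: 21.
Criminal history: 3 prior points → Category 1 (0-4).
Level 21 falls in the 20-29 band.
Grid: Level 20-29 × Category 1 = 42-49 months.

42-49 months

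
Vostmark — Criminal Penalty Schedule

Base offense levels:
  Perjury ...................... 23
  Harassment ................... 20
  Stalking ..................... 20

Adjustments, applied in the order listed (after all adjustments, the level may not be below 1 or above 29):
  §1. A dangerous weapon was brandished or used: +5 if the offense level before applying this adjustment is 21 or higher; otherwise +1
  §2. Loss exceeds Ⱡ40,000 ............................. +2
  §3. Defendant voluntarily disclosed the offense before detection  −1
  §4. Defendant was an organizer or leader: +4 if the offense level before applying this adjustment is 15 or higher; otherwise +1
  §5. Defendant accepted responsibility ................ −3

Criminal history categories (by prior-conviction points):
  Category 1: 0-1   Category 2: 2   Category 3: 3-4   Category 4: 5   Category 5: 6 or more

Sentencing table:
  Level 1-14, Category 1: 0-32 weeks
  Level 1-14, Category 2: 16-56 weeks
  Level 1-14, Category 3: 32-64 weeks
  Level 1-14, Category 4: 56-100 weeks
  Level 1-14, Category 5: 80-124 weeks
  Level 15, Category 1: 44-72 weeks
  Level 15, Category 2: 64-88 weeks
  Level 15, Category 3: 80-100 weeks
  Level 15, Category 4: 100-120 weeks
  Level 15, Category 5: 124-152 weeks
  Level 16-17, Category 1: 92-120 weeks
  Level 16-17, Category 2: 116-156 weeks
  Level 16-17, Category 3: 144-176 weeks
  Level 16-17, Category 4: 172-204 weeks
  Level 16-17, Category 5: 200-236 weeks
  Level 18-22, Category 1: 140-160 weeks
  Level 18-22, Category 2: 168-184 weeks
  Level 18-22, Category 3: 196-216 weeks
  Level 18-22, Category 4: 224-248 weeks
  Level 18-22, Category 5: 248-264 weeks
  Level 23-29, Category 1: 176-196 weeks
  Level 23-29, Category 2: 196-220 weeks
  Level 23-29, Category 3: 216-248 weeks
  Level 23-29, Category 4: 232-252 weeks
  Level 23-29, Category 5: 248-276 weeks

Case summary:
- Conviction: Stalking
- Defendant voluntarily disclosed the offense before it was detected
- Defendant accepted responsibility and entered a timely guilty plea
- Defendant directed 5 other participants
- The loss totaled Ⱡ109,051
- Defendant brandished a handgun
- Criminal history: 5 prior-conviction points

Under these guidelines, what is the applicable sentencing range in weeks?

Base offense level for stalking: 20.
§1 applies (level before this adjustment is 20 < 21, so +1): 20 + 1 = 21.
§2 applies: 21 + 2 = 23.
§3 applies: 23 − 1 = 22.
§4 applies (level before this adjustment is 22 ≥ 15, so +4): 22 + 4 = 26.
§5 applies: 26 − 3 = 23.
Final offense level: 23.
Criminal history: 5 prior points → Category 4 (5).
Level 23 falls in the 23-29 band.
Grid: Level 23-29 × Category 4 = 232-252 weeks.

232-252 weeks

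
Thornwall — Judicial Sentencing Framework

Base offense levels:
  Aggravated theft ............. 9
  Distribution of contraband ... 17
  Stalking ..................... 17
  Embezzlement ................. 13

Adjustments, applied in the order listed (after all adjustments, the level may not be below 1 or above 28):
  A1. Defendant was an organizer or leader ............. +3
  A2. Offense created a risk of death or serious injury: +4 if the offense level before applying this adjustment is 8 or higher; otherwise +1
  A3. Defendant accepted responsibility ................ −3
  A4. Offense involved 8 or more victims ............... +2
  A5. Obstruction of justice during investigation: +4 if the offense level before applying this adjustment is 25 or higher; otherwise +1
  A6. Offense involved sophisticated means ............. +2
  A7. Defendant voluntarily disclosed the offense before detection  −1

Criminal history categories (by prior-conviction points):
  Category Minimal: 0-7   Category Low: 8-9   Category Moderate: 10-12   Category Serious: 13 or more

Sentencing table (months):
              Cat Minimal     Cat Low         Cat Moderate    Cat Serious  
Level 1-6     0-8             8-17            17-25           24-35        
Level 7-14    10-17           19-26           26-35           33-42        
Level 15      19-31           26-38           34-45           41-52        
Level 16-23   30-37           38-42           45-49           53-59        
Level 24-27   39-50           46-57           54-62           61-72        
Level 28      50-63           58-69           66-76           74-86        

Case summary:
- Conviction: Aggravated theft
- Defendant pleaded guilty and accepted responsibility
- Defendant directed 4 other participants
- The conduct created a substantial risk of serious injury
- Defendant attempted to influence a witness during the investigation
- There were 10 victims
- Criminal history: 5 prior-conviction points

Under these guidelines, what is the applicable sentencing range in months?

Base offense level for aggravated theft: 9.
A1 applies: 9 + 3 = 12.
A2 applies (level before this adjustment is 12 ≥ 8, so +4): 12 + 4 = 16.
A3 applies: 16 − 3 = 13.
A4 applies: 13 + 2 = 15.
A5 applies (level before this adjustment is 15 < 25, so +1): 15 + 1 = 16.
A6 does not apply.
A7 does not apply.
Final offense level: 16.
Criminal history: 5 prior points → Category Minimal (0-7).
Level 16 falls in the 16-23 band.
Grid: Level 16-23 × Category Minimal = 30-37 months.

30-37 months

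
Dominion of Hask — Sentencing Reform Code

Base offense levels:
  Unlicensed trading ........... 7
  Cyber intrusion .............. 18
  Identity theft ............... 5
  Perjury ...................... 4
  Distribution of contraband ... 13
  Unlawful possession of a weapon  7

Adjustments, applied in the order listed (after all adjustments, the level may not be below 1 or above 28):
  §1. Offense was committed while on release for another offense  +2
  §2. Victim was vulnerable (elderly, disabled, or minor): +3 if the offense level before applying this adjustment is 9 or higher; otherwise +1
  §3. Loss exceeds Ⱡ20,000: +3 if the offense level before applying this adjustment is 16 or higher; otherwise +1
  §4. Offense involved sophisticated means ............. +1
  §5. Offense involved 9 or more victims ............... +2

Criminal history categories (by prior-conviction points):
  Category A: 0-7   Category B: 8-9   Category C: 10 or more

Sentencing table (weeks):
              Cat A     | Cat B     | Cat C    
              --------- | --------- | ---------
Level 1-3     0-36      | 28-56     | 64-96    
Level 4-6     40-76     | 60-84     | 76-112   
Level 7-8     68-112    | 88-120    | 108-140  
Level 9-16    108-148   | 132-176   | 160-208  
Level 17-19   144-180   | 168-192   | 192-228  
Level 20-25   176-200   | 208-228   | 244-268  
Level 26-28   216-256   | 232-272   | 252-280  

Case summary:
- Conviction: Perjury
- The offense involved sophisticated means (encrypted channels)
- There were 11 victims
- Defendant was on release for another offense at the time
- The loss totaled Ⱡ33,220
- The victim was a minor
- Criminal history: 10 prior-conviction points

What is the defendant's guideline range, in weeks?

Base offense level for perjury: 4.
§1 applies: 4 + 2 = 6.
§2 applies (level before this adjustment is 6 < 9, so +1): 6 + 1 = 7.
§3 applies (level before this adjustment is 7 < 16, so +1): 7 + 1 = 8.
§4 applies: 8 + 1 = 9.
§5 applies: 9 + 2 = 11.
Final offense level: 11.
Criminal history: 10 prior points → Category C (10+).
Level 11 falls in the 9-16 band.
Grid: Level 9-16 × Category C = 160-208 weeks.

160-208 weeks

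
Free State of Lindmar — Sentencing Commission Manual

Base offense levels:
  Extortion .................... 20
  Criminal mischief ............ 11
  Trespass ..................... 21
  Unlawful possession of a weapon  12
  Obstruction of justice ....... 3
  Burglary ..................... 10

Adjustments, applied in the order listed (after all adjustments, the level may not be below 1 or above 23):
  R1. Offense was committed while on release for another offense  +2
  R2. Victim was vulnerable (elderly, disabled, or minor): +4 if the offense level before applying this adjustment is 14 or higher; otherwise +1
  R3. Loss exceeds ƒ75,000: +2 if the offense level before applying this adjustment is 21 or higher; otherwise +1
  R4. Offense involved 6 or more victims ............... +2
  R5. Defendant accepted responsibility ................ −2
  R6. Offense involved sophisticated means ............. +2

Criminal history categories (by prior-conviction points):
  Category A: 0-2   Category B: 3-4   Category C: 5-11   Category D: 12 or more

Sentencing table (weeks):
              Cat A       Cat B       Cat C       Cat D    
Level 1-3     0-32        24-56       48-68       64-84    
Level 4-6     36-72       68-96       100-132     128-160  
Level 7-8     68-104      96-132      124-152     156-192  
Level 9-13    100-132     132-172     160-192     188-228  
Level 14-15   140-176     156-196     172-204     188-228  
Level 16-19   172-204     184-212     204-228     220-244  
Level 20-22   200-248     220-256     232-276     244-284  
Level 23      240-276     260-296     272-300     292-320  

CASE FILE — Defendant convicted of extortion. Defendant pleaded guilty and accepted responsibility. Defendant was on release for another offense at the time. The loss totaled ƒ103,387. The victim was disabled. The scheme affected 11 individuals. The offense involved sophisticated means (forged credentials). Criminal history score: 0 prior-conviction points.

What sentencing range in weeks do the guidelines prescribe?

240-276 weeks

Base offense level for extortion: 20.
R1 applies: 20 + 2 = 22.
R2 applies (level before this adjustment is 22 ≥ 14, so +4): 22 + 4 = 26.
R3 applies (level before this adjustment is 26 ≥ 21, so +2): 26 + 2 = 28.
R4 applies: 28 + 2 = 30.
R5 applies: 30 − 2 = 28.
R6 applies: 28 + 2 = 30.
Level 30 exceeds the maximum of 23; capped at 23.
Final offense level: 23.
Criminal history: 0 prior points → Category A (0-2).
Level 23 falls in the 23 band.
Grid: Level 23 × Category A = 240-276 weeks.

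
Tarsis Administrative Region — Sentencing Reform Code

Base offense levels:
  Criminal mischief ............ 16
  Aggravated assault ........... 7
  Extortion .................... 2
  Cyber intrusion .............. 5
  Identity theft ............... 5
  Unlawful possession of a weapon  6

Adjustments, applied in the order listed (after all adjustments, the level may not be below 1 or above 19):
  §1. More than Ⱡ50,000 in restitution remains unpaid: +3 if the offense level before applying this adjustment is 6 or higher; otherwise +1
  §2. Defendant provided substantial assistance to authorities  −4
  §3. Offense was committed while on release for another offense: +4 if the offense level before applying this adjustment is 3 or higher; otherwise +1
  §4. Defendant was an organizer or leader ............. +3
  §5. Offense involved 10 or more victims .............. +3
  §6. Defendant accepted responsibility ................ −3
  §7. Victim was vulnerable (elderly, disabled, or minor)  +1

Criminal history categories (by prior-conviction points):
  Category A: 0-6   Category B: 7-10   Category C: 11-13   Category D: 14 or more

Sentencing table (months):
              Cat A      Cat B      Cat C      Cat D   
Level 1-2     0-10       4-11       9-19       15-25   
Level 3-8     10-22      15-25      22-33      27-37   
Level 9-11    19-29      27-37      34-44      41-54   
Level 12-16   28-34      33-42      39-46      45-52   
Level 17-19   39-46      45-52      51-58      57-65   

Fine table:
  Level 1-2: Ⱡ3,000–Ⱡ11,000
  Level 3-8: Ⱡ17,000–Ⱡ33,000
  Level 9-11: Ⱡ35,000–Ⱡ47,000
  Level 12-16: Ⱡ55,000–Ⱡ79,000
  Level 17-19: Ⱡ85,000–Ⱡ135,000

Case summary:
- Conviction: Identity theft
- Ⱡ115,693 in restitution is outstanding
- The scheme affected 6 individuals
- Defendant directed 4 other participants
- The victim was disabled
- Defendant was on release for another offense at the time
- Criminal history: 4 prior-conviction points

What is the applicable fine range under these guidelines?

Ⱡ55,000–Ⱡ79,000

Base offense level for identity theft: 5.
§1 applies (level before this adjustment is 5 < 6, so +1): 5 + 1 = 6.
§2 does not apply.
§3 applies (level before this adjustment is 6 ≥ 3, so +4): 6 + 4 = 10.
§4 applies: 10 + 3 = 13.
§7 applies: 13 + 1 = 14.
Final offense level: 14.
Level 14 falls in the 12-16 band.
Fine table: Level 12-16 → Ⱡ55,000–Ⱡ79,000.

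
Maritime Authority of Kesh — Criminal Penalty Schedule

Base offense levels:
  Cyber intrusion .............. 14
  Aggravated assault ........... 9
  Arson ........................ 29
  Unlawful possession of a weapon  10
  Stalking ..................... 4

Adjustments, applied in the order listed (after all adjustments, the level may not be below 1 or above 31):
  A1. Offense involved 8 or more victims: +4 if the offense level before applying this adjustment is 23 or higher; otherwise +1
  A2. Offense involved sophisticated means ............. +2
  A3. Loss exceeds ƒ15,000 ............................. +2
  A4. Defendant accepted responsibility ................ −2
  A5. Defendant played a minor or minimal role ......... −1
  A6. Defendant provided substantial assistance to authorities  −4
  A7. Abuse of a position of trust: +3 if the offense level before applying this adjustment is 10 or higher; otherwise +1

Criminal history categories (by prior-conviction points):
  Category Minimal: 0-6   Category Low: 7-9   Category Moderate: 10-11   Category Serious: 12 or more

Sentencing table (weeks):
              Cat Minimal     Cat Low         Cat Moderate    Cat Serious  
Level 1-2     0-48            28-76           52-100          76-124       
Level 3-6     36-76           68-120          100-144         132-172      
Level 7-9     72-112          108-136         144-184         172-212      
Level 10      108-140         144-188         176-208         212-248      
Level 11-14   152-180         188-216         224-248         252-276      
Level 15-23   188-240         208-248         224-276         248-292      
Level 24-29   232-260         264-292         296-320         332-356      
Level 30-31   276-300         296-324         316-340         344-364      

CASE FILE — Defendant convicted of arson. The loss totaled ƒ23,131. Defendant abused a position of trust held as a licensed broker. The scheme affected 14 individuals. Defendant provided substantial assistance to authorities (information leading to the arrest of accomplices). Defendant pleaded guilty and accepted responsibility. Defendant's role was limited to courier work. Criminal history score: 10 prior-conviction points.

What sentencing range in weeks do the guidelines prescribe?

Base offense level for arson: 29.
A1 applies (level before this adjustment is 29 ≥ 23, so +4): 29 + 4 = 33.
A3 applies: 33 + 2 = 35.
A4 applies: 35 − 2 = 33.
A5 applies: 33 − 1 = 32.
A6 applies: 32 − 4 = 28.
A7 applies (level before this adjustment is 28 ≥ 10, so +3): 28 + 3 = 31.
Final offense level: 31.
Criminal history: 10 prior points → Category Moderate (10-11).
Level 31 falls in the 30-31 band.
Grid: Level 30-31 × Category Moderate = 316-340 weeks.

316-340 weeks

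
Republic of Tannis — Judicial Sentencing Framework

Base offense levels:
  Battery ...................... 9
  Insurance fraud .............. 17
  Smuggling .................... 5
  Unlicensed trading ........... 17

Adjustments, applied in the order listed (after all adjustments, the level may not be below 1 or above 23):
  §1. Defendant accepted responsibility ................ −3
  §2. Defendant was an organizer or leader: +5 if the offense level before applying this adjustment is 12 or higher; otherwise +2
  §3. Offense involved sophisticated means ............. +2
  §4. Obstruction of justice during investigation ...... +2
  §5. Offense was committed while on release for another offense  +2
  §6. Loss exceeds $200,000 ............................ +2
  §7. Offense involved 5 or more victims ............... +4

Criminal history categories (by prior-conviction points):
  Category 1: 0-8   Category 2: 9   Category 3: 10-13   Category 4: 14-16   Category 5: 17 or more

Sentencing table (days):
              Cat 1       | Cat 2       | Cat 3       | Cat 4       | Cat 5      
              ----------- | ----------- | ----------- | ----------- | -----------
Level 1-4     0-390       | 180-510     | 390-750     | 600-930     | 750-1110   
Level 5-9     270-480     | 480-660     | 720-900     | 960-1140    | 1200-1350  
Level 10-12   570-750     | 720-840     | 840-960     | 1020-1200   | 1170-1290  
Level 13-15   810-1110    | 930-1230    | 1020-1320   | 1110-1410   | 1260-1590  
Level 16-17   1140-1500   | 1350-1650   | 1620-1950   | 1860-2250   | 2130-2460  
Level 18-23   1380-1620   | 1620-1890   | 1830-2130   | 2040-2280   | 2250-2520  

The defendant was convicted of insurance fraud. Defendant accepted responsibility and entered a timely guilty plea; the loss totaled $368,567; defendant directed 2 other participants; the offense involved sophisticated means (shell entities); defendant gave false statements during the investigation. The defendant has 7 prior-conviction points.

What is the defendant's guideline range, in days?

Base offense level for insurance fraud: 17.
§1 applies: 17 − 3 = 14.
§2 applies (level before this adjustment is 14 ≥ 12, so +5): 14 + 5 = 19.
§3 applies: 19 + 2 = 21.
§4 applies: 21 + 2 = 23.
§5 does not apply.
§6 applies: 23 + 2 = 25.
Level 25 exceeds the maximum of 23; capped at 23.
Final offense level: 23.
Criminal history: 7 prior points → Category 1 (0-8).
Level 23 falls in the 18-23 band.
Grid: Level 18-23 × Category 1 = 1380-1620 days.

1380-1620 days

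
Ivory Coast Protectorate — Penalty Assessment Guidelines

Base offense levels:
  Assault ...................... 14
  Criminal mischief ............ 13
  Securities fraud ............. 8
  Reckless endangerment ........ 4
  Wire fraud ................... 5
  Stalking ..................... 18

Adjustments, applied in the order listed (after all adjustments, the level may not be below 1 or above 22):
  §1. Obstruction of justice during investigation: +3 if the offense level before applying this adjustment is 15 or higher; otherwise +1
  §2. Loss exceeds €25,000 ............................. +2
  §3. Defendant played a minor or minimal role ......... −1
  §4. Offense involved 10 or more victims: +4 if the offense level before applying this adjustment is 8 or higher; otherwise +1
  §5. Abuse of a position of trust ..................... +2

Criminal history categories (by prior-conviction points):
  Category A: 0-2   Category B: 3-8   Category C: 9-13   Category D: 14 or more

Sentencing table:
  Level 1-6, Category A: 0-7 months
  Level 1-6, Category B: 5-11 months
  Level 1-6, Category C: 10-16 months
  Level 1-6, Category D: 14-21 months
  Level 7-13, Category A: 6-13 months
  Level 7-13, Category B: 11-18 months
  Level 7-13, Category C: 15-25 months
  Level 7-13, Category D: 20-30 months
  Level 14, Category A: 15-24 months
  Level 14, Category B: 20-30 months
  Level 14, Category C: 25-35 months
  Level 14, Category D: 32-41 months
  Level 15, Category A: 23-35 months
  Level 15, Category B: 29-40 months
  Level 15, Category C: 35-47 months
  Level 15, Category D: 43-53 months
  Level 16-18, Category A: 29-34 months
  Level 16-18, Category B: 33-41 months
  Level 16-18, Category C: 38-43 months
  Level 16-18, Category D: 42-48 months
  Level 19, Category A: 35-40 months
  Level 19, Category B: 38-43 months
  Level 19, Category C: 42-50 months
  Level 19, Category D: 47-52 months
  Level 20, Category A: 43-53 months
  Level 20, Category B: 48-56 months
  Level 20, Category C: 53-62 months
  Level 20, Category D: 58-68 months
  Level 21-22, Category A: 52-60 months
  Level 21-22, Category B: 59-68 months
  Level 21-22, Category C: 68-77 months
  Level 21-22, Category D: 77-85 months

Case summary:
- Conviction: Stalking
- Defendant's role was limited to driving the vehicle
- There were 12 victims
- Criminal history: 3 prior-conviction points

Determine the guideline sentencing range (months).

59-68 months

Base offense level for stalking: 18.
§2 does not apply.
§3 applies: 18 − 1 = 17.
§4 applies (level before this adjustment is 17 ≥ 8, so +4): 17 + 4 = 21.
§5 does not apply.
Final offense level: 21.
Criminal history: 3 prior points → Category B (3-8).
Level 21 falls in the 21-22 band.
Grid: Level 21-22 × Category B = 59-68 months.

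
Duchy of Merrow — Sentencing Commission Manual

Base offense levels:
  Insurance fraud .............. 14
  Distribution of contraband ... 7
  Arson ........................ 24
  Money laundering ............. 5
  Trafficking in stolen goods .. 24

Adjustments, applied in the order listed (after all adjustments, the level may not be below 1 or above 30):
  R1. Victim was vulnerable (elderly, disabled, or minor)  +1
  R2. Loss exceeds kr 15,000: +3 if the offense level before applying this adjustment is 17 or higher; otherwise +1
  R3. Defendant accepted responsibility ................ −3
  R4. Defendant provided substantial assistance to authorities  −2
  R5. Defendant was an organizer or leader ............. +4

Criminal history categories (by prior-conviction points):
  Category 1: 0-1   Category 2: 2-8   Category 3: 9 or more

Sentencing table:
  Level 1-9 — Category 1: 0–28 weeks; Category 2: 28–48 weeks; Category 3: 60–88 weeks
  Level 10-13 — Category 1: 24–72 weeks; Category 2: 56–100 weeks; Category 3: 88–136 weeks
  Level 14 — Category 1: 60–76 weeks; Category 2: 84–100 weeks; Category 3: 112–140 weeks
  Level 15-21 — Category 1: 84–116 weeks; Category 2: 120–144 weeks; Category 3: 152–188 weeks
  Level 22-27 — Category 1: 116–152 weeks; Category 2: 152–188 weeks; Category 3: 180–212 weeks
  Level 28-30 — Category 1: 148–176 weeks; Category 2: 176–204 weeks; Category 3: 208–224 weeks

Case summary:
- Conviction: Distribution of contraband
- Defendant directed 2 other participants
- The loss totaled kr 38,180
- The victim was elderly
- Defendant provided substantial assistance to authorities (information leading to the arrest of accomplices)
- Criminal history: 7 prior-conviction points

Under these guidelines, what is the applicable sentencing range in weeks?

56-100 weeks

Base offense level for distribution of contraband: 7.
R1 applies: 7 + 1 = 8.
R2 applies (level before this adjustment is 8 < 17, so +1): 8 + 1 = 9.
R4 applies: 9 − 2 = 7.
R5 applies: 7 + 4 = 11.
Final offense level: 11.
Criminal history: 7 prior points → Category 2 (2-8).
Level 11 falls in the 10-13 band.
Grid: Level 10-13 × Category 2 = 56-100 weeks.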